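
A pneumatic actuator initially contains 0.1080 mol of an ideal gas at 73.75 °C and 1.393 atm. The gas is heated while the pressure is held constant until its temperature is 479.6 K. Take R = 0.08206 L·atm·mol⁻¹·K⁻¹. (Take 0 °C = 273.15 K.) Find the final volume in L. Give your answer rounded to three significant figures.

V₂ ≈ 3.05 L

Convert: T₁ = 346.9 K.
From PV = nRT: V₁ = nRT₁/P₁ = 2.207 L.
P constant ⇒ V ∝ T: P₂ = P₁; V₂ = V₁·(T₂/T₁) = 3.051 L.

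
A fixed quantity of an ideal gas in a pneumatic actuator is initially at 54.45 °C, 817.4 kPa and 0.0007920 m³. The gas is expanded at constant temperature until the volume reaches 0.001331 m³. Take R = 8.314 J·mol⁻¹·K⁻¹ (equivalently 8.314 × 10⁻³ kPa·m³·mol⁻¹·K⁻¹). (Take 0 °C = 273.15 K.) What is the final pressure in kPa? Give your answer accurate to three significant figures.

P₂ ≈ 486 kPa

Convert: T₁ = 327.6 K.
Isothermal, so P V is constant: T₂ = T₁; P₂ = P₁·(V₁/V₂) = 486.4 kPa.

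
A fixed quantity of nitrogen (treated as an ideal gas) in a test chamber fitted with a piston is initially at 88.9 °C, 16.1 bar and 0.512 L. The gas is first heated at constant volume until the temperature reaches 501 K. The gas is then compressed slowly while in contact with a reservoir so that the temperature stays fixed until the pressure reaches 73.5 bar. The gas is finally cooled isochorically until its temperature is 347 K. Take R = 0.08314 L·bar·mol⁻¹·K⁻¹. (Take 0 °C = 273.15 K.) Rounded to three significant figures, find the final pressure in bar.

P₄ ≈ 50.9 bar

Convert: T₁ = 362.0 K.
Isochoric, so P/T is constant: V₂ = V₁; P₂ = P₁·(T₂/T₁) = 22.28 bar.
Isothermal, so P V is constant: T₃ = T₂; V₃ = V₂·(P₂/P₃) = 0.1552 L.
V constant ⇒ P ∝ T: V₄ = V₃; P₄ = P₃·(T₄/T₃) = 50.91 bar.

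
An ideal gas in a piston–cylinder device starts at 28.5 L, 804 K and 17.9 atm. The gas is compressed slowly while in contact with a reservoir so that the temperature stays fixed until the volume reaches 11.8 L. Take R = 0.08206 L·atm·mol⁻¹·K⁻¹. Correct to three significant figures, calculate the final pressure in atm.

P₂ ≈ 43.2 atm

Isothermal, so P V is constant: T₂ = T₁; P₂ = P₁·(V₁/V₂) = 43.23 atm.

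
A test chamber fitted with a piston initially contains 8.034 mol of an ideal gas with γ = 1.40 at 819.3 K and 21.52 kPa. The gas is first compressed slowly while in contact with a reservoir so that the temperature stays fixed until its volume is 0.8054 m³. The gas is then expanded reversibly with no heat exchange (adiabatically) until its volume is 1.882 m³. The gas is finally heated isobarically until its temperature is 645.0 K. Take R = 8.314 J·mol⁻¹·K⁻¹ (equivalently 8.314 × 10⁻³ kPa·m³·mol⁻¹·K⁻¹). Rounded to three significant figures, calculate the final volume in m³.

V₄ ≈ 2.08 m³

From PV = nRT: V₁ = nRT₁/P₁ = 2.543 m³.
T constant ⇒ Boyle's law P V = const: T₂ = T₁; P₂ = P₁·(V₁/V₂) = 67.95 kPa.
Reversible adiabatic, γ = 1.40: T₃ = T₂·(V₂/V₃)^(γ−1) = 583.4 K; P₃ = P₂·(V₂/V₃)^γ = 20.71 kPa.
P constant ⇒ V ∝ T: P₄ = P₃; V₄ = V₃·(T₄/T₃) = 2.081 m³.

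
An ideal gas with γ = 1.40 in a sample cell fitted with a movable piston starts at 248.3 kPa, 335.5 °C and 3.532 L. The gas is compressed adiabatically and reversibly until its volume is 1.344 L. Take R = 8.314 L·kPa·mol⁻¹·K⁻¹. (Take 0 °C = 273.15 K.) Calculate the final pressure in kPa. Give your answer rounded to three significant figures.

P₂ ≈ 960 kPa

Convert: T₁ = 608.6 K.
Adiabatic (γ = 1.40), T V^(γ−1) and P V^γ constant: T₂ = T₁·(V₁/V₂)^(γ−1) = 895.8 K; P₂ = P₁·(V₁/V₂)^γ = 960.4 kPa.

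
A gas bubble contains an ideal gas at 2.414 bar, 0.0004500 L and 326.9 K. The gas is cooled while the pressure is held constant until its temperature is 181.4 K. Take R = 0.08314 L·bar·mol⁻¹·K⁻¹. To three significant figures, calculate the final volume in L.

Isobaric, so V/T is constant: P₂ = P₁; V₂ = V₁·(T₂/T₁) = 0.0002497 L.

V₂ ≈ 0.000250 L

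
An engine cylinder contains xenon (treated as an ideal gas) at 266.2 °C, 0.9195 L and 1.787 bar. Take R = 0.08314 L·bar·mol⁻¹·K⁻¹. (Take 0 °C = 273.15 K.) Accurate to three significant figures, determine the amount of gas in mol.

Convert: T = 539.35 K.
PV = nRT ⇒ n = PV/(RT) = (1.787 × 0.9195) / (0.08314 × 539.35)

n ≈ 0.0366 mol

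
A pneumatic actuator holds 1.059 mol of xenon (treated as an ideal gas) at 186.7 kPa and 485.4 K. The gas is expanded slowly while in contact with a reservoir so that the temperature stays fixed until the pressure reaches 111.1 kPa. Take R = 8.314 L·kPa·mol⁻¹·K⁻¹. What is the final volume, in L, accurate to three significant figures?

V₂ ≈ 38.5 L

From PV = nRT: V₁ = nRT₁/P₁ = 22.89 L.
Isothermal, so P V is constant: T₂ = T₁; V₂ = V₁·(P₁/P₂) = 38.47 L.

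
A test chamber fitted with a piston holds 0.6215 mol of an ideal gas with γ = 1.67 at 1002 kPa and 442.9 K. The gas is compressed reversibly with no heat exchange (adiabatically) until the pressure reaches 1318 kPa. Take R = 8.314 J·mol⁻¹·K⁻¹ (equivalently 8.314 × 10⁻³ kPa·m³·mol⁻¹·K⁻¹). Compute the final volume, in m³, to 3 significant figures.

From PV = nRT: V₁ = nRT₁/P₁ = 0.002284 m³.
Adiabatic (γ = 1.67), T V^(γ−1) and P V^γ constant: T₂ = T₁·(P₂/P₁)^((γ−1)/γ) = 494.4 K; V₂ = V₁·(P₁/P₂)^(1/γ) = 0.001938 m³.

V₂ ≈ 0.00194 m³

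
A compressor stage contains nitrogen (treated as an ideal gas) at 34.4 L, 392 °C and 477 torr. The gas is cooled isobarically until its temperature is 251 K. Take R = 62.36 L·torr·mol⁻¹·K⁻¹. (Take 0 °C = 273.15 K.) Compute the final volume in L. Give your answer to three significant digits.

Convert: T₁ = 665.1 K.
Isobaric, so V/T is constant: P₂ = P₁; V₂ = V₁·(T₂/T₁) = 12.98 L.

V₂ ≈ 13.0 L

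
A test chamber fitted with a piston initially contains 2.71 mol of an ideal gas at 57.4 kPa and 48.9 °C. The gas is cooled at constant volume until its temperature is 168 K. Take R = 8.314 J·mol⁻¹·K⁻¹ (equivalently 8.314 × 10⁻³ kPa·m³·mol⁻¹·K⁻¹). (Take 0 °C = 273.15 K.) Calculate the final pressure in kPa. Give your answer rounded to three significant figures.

P₂ ≈ 29.9 kPa

Convert: T₁ = 322.0 K.
From PV = nRT: V₁ = nRT₁/P₁ = 0.1264 m³.
V constant ⇒ P ∝ T: V₂ = V₁; P₂ = P₁·(T₂/T₁) = 29.94 kPa.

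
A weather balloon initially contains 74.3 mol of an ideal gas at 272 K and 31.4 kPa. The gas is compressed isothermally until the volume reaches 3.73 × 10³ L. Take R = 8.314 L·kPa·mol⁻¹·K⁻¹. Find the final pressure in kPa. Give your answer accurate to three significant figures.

From PV = nRT: V₁ = nRT₁/P₁ = 5351 L.
Isothermal, so P V is constant: T₂ = T₁; P₂ = P₁·(V₁/V₂) = 45.05 kPa.

P₂ ≈ 45.0 kPa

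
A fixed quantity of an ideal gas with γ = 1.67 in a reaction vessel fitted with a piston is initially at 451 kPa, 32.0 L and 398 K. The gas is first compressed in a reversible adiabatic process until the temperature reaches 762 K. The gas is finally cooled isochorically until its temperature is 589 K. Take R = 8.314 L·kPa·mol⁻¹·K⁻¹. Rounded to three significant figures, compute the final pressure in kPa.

Adiabatic (γ = 1.67), T V^(γ−1) and P V^γ constant: P₂ = P₁·(T₂/T₁)^(γ/(γ−1)) = 2276 kPa; V₂ = V₁·(T₁/T₂)^(1/(γ−1)) = 12.14 L.
Isochoric, so P/T is constant: V₃ = V₂; P₃ = P₂·(T₃/T₂) = 1760 kPa.

P₃ ≈ 1.76e+03 kPa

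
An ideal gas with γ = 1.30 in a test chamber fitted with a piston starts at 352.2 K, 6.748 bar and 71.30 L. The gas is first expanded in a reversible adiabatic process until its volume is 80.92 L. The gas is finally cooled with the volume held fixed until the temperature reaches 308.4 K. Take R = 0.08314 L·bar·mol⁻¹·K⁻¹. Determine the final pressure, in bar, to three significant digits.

Adiabatic (γ = 1.30), T V^(γ−1) and P V^γ constant: T₂ = T₁·(V₁/V₂)^(γ−1) = 339.1 K; P₂ = P₁·(V₁/V₂)^γ = 5.724 bar.
Isochoric, so P/T is constant: V₃ = V₂; P₃ = P₂·(T₃/T₂) = 5.206 bar.

P₃ ≈ 5.21 bar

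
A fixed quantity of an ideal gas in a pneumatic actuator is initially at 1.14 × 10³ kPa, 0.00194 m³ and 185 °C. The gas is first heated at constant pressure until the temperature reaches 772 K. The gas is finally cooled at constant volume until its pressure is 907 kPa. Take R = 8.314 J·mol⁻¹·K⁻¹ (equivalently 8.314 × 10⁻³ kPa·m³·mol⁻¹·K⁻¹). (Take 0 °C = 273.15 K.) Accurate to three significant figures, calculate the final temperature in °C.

T₃ ≈ 341 °C

Convert: T₁ = 458.1 K.
Isobaric, so V/T is constant: P₂ = P₁; V₂ = V₁·(T₂/T₁) = 0.003269 m³.
V constant ⇒ P ∝ T: V₃ = V₂; T₃ = T₂·(P₃/P₂) = 614.2 K.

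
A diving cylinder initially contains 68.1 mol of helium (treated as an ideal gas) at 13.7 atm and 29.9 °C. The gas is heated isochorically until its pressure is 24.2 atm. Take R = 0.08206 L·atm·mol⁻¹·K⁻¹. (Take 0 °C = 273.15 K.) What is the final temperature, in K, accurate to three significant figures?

Convert: T₁ = 303.0 K.
From PV = nRT: V₁ = nRT₁/P₁ = 123.6 L.
V constant ⇒ P ∝ T: V₂ = V₁; T₂ = T₁·(P₂/P₁) = 535.3 K.

T₂ ≈ 535 K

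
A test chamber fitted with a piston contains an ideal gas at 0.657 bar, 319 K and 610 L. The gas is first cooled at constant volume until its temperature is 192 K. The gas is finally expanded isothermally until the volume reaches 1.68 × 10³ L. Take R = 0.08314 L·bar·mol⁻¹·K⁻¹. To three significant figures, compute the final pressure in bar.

P₃ ≈ 0.144 bar

Isochoric, so P/T is constant: V₂ = V₁; P₂ = P₁·(T₂/T₁) = 0.3954 bar.
Isothermal, so P V is constant: T₃ = T₂; P₃ = P₂·(V₂/V₃) = 0.1436 bar.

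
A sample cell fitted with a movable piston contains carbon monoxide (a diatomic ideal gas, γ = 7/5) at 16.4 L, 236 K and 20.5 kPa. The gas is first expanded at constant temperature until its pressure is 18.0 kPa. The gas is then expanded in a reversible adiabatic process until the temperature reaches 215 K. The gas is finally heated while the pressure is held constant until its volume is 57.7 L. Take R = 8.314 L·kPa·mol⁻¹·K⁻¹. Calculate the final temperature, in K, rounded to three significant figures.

T₄ ≈ 526 K

Isothermal, so P V is constant: T₂ = T₁; V₂ = V₁·(P₁/P₂) = 18.68 L.
Reversible adiabatic, γ = 7/5: P₃ = P₂·(T₃/T₂)^(γ/(γ−1)) = 12.99 kPa; V₃ = V₂·(T₂/T₃)^(1/(γ−1)) = 23.58 L.
Isobaric, so V/T is constant: P₄ = P₃; T₄ = T₃·(V₄/V₃) = 526.1 K.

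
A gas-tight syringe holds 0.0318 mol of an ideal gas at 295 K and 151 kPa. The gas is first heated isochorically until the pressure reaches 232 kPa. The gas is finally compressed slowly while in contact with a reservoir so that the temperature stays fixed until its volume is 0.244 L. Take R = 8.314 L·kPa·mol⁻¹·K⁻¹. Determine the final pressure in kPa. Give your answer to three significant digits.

From PV = nRT: V₁ = nRT₁/P₁ = 0.5165 L.
Isochoric, so P/T is constant: V₂ = V₁; T₂ = T₁·(P₂/P₁) = 453.2 K.
T constant ⇒ Boyle's law P V = const: T₃ = T₂; P₃ = P₂·(V₂/V₃) = 491.1 kPa.

P₃ ≈ 491 kPa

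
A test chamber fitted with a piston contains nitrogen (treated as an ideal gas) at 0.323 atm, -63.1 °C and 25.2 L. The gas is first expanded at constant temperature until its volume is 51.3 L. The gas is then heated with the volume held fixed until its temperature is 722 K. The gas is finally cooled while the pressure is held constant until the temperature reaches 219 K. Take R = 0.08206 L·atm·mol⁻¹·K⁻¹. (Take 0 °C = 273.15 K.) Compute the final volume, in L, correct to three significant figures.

Convert: T₁ = 210.0 K.
T constant ⇒ Boyle's law P V = const: T₂ = T₁; P₂ = P₁·(V₁/V₂) = 0.1587 atm.
V constant ⇒ P ∝ T: V₃ = V₂; P₃ = P₂·(T₃/T₂) = 0.5454 atm.
P constant ⇒ V ∝ T: P₄ = P₃; V₄ = V₃·(T₄/T₃) = 15.56 L.

V₄ ≈ 15.6 L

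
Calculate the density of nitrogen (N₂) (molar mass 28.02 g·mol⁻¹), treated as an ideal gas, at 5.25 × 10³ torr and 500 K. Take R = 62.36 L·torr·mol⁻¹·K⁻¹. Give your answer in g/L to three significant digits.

ρ ≈ 4.72 g/L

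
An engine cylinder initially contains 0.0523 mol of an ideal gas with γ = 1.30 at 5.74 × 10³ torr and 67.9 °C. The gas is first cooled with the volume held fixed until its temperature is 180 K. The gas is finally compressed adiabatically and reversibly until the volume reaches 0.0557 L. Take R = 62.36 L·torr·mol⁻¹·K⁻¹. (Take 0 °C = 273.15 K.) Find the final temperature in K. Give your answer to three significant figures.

T₃ ≈ 262 K

Convert: T₁ = 341.0 K.
From PV = nRT: V₁ = nRT₁/P₁ = 0.1938 L.
Isochoric, so P/T is constant: V₂ = V₁; P₂ = P₁·(T₂/T₁) = 3029 torr.
Reversible adiabatic, γ = 1.30: T₃ = T₂·(V₂/V₃)^(γ−1) = 261.6 K; P₃ = P₂·(V₂/V₃)^γ = 1.532e+04 torr.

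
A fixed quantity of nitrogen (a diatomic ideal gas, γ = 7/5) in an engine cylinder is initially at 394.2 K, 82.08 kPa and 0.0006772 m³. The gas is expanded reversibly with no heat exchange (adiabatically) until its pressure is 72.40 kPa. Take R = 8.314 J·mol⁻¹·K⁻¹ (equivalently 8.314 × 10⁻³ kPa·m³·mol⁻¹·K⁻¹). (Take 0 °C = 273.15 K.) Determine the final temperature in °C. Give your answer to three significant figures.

Adiabatic (γ = 7/5), T V^(γ−1) and P V^γ constant: T₂ = T₁·(P₂/P₁)^((γ−1)/γ) = 380.3 K; V₂ = V₁·(P₁/P₂)^(1/γ) = 0.0007407 m³.

T₂ ≈ 107 °C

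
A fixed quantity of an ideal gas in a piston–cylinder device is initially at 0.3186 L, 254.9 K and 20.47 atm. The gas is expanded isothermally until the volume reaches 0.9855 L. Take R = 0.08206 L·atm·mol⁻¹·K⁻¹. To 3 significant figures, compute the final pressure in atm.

P₂ ≈ 6.62 atm

Isothermal, so P V is constant: T₂ = T₁; P₂ = P₁·(V₁/V₂) = 6.618 atm.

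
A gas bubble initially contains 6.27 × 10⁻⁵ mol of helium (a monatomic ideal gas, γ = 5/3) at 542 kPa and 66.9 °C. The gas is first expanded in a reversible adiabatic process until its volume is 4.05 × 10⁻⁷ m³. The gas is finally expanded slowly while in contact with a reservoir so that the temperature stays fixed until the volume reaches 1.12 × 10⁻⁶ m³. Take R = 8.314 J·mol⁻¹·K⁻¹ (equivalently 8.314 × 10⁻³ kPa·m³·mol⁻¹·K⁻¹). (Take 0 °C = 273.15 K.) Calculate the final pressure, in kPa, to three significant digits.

Convert: T₁ = 340.0 K.
From PV = nRT: V₁ = nRT₁/P₁ = 3.271e-07 m³.
Reversible adiabatic, γ = 5/3: T₂ = T₁·(V₁/V₂)^(γ−1) = 294.9 K; P₂ = P₁·(V₁/V₂)^γ = 379.6 kPa.
Isothermal, so P V is constant: T₃ = T₂; P₃ = P₂·(V₂/V₃) = 137.3 kPa.

P₃ ≈ 137 kPa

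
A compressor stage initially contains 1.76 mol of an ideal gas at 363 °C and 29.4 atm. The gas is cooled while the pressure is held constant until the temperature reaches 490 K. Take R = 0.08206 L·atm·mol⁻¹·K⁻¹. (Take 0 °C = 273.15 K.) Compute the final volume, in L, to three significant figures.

Convert: T₁ = 636.1 K.
From PV = nRT: V₁ = nRT₁/P₁ = 3.125 L.
P constant ⇒ V ∝ T: P₂ = P₁; V₂ = V₁·(T₂/T₁) = 2.407 L.

V₂ ≈ 2.41 L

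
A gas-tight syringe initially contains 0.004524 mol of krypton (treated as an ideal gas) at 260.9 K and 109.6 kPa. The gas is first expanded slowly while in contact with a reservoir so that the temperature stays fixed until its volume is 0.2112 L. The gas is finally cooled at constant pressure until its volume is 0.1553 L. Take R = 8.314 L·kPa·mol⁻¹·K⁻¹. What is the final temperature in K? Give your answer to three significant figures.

T₃ ≈ 192 K

From PV = nRT: V₁ = nRT₁/P₁ = 0.08954 L.
T constant ⇒ Boyle's law P V = const: T₂ = T₁; P₂ = P₁·(V₁/V₂) = 46.46 kPa.
Isobaric, so V/T is constant: P₃ = P₂; T₃ = T₂·(V₃/V₂) = 191.8 K.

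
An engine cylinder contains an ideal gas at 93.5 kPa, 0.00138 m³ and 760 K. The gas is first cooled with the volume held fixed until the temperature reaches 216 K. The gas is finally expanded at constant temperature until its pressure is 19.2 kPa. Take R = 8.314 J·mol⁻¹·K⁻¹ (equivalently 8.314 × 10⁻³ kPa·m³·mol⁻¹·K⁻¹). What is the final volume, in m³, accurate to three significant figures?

V₃ ≈ 0.00191 m³

V constant ⇒ P ∝ T: V₂ = V₁; P₂ = P₁·(T₂/T₁) = 26.57 kPa.
Isothermal, so P V is constant: T₃ = T₂; V₃ = V₂·(P₂/P₃) = 0.001910 m³.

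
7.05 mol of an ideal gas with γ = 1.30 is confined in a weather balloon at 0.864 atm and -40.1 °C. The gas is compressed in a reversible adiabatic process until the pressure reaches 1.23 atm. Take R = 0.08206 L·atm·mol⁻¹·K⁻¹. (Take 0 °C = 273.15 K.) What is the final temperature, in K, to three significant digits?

T₂ ≈ 253 K

Convert: T₁ = 233.0 K.
From PV = nRT: V₁ = nRT₁/P₁ = 156.0 L.
Reversible adiabatic, γ = 1.30: T₂ = T₁·(P₂/P₁)^((γ−1)/γ) = 252.8 K; V₂ = V₁·(P₁/P₂)^(1/γ) = 118.9 L.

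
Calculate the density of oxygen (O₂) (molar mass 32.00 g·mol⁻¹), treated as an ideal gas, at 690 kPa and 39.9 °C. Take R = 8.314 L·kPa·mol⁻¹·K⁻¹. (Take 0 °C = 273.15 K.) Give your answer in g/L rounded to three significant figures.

ρ ≈ 8.48 g/L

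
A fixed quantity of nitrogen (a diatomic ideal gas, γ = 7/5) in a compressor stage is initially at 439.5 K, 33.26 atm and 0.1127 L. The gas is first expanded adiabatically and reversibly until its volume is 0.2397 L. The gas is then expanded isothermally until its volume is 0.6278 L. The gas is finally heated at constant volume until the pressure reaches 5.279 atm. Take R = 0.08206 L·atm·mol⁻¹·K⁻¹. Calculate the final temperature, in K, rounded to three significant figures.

Adiabatic (γ = 7/5), T V^(γ−1) and P V^γ constant: T₂ = T₁·(V₁/V₂)^(γ−1) = 325.0 K; P₂ = P₁·(V₁/V₂)^γ = 11.56 atm.
T constant ⇒ Boyle's law P V = const: T₃ = T₂; P₃ = P₂·(V₂/V₃) = 4.415 atm.
V constant ⇒ P ∝ T: V₄ = V₃; T₄ = T₃·(P₄/P₃) = 388.6 K.

T₄ ≈ 389 K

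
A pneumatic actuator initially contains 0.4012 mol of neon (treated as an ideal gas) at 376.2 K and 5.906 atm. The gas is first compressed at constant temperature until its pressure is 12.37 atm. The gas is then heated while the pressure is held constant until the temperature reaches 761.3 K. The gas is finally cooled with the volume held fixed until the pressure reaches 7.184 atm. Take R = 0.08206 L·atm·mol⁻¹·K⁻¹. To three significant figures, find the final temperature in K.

T₄ ≈ 442 K

From PV = nRT: V₁ = nRT₁/P₁ = 2.097 L.
Isothermal, so P V is constant: T₂ = T₁; V₂ = V₁·(P₁/P₂) = 1.001 L.
Isobaric, so V/T is constant: P₃ = P₂; V₃ = V₂·(T₃/T₂) = 2.026 L.
Isochoric, so P/T is constant: V₄ = V₃; T₄ = T₃·(P₄/P₃) = 442.1 K.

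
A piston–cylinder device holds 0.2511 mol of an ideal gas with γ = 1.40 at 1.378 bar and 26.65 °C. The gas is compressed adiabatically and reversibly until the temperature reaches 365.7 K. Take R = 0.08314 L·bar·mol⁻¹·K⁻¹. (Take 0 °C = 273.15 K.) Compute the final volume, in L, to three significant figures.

V₂ ≈ 2.76 L

Convert: T₁ = 299.8 K.
From PV = nRT: V₁ = nRT₁/P₁ = 4.542 L.
Reversible adiabatic, γ = 1.40: P₂ = P₁·(T₂/T₁)^(γ/(γ−1)) = 2.762 bar; V₂ = V₁·(T₁/T₂)^(1/(γ−1)) = 2.764 L.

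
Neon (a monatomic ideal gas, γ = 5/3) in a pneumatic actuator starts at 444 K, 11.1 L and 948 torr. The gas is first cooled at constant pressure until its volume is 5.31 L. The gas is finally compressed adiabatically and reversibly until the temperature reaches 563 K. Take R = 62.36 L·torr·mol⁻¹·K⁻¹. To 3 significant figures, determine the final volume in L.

P constant ⇒ V ∝ T: P₂ = P₁; T₂ = T₁·(V₂/V₁) = 212.4 K.
Reversible adiabatic, γ = 5/3: P₃ = P₂·(T₃/T₂)^(γ/(γ−1)) = 1.084e+04 torr; V₃ = V₂·(T₂/T₃)^(1/(γ−1)) = 1.230 L.

V₃ ≈ 1.23 L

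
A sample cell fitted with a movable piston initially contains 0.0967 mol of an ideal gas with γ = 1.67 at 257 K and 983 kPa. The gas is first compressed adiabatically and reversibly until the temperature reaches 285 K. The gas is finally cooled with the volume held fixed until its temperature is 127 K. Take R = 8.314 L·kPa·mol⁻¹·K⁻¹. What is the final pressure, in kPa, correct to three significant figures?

P₃ ≈ 567 kPa

From PV = nRT: V₁ = nRT₁/P₁ = 0.2102 L.
Adiabatic (γ = 1.67), T V^(γ−1) and P V^γ constant: P₂ = P₁·(T₂/T₁)^(γ/(γ−1)) = 1272 kPa; V₂ = V₁·(T₁/T₂)^(1/(γ−1)) = 0.1801 L.
Isochoric, so P/T is constant: V₃ = V₂; P₃ = P₂·(T₃/T₂) = 566.8 kPa.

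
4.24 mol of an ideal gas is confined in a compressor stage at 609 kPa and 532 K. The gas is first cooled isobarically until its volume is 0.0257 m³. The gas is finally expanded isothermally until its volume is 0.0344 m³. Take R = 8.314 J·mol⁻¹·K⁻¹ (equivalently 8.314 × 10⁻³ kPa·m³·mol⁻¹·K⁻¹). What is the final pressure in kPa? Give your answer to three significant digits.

From PV = nRT: V₁ = nRT₁/P₁ = 0.03079 m³.
Isobaric, so V/T is constant: P₂ = P₁; T₂ = T₁·(V₂/V₁) = 444.0 K.
Isothermal, so P V is constant: T₃ = T₂; P₃ = P₂·(V₂/V₃) = 455.0 kPa.

P₃ ≈ 455 kPa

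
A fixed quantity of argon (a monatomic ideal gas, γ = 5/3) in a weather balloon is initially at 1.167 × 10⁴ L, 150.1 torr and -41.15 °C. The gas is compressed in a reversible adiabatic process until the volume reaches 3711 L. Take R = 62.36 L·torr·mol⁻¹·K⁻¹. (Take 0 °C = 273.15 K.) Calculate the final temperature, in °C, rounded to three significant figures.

Convert: T₁ = 232.0 K.
Reversible adiabatic, γ = 5/3: T₂ = T₁·(V₁/V₂)^(γ−1) = 498.0 K; P₂ = P₁·(V₁/V₂)^γ = 1013 torr.

T₂ ≈ 225 °C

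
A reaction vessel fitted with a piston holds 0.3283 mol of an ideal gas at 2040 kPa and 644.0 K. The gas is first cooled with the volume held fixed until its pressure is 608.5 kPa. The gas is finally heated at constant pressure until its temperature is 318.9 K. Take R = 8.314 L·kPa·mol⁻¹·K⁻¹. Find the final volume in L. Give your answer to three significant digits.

V₃ ≈ 1.43 L

From PV = nRT: V₁ = nRT₁/P₁ = 0.8617 L.
V constant ⇒ P ∝ T: V₂ = V₁; T₂ = T₁·(P₂/P₁) = 192.1 K.
Isobaric, so V/T is constant: P₃ = P₂; V₃ = V₂·(T₃/T₂) = 1.430 L.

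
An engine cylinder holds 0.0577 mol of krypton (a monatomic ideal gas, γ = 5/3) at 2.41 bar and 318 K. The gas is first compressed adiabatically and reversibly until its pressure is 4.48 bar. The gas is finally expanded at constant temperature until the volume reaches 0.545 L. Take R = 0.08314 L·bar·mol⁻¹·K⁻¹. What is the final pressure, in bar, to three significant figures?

P₃ ≈ 3.59 bar

From PV = nRT: V₁ = nRT₁/P₁ = 0.6330 L.
Reversible adiabatic, γ = 5/3: T₂ = T₁·(P₂/P₁)^((γ−1)/γ) = 407.5 K; V₂ = V₁·(P₁/P₂)^(1/γ) = 0.4364 L.
T constant ⇒ Boyle's law P V = const: T₃ = T₂; P₃ = P₂·(V₂/V₃) = 3.587 bar.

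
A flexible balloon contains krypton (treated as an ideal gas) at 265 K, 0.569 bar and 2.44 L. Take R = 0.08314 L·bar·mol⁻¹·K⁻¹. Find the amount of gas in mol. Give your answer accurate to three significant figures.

n ≈ 0.0630 mol

PV = nRT ⇒ n = PV/(RT) = (0.569 × 2.44) / (0.08314 × 265)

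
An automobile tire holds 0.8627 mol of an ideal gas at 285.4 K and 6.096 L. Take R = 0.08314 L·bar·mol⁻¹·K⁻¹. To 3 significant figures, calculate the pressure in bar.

PV = nRT ⇒ P = nRT/V = (0.8627 × 0.08314 × 285.4) / 6.096

P ≈ 3.36 bar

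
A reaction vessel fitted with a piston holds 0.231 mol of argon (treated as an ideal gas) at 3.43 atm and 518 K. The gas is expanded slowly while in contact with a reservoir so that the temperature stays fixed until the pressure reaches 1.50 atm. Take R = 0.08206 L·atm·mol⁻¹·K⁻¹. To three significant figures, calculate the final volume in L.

From PV = nRT: V₁ = nRT₁/P₁ = 2.863 L.
T constant ⇒ Boyle's law P V = const: T₂ = T₁; V₂ = V₁·(P₁/P₂) = 6.546 L.

V₂ ≈ 6.55 L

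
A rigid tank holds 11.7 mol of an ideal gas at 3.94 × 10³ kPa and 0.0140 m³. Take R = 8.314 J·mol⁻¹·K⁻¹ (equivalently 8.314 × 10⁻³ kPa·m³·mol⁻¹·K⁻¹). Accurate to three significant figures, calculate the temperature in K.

T ≈ 567 K

PV = nRT ⇒ T = PV/(nR) = (3.94e+03 × 0.0140) / (11.7 × 8.314 × 10⁻³)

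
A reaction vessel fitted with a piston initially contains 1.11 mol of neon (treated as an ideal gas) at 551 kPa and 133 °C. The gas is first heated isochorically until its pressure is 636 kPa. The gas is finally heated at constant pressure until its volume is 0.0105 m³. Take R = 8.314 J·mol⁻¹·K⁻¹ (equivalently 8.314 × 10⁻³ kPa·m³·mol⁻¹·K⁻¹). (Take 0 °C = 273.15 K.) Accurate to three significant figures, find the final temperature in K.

T₃ ≈ 724 K

Convert: T₁ = 406.1 K.
From PV = nRT: V₁ = nRT₁/P₁ = 0.006802 m³.
Isochoric, so P/T is constant: V₂ = V₁; T₂ = T₁·(P₂/P₁) = 468.8 K.
Isobaric, so V/T is constant: P₃ = P₂; T₃ = T₂·(V₃/V₂) = 723.6 K.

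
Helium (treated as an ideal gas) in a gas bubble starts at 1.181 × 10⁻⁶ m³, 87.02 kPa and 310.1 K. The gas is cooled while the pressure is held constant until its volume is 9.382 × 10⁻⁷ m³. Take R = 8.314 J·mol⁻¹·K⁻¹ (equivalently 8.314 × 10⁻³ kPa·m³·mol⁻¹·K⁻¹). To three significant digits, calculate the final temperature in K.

T₂ ≈ 246 K

Isobaric, so V/T is constant: P₂ = P₁; T₂ = T₁·(V₂/V₁) = 246.3 K.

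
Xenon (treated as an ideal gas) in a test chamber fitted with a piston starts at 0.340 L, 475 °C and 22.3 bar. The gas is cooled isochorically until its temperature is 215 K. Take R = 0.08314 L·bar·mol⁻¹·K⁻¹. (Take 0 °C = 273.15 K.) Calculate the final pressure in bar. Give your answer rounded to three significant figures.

Convert: T₁ = 748.1 K.
Isochoric, so P/T is constant: V₂ = V₁; P₂ = P₁·(T₂/T₁) = 6.408 bar.

P₂ ≈ 6.41 bar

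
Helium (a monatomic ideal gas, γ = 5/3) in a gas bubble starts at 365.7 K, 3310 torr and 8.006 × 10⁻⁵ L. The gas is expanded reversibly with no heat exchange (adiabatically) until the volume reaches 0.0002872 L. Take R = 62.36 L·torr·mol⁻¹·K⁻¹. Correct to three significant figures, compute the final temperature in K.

T₂ ≈ 156 K

Adiabatic (γ = 5/3), T V^(γ−1) and P V^γ constant: T₂ = T₁·(V₁/V₂)^(γ−1) = 156.1 K; P₂ = P₁·(V₁/V₂)^γ = 393.7 torr.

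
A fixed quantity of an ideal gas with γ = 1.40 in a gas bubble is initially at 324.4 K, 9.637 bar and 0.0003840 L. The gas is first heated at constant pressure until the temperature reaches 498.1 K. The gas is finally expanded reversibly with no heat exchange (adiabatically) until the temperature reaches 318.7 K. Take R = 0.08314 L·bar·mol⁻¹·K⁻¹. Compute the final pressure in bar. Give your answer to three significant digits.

P₃ ≈ 2.02 bar

Isobaric, so V/T is constant: P₂ = P₁; V₂ = V₁·(T₂/T₁) = 0.0005896 L.
Adiabatic (γ = 1.40), T V^(γ−1) and P V^γ constant: P₃ = P₂·(T₃/T₂)^(γ/(γ−1)) = 2.019 bar; V₃ = V₂·(T₂/T₃)^(1/(γ−1)) = 0.001801 L.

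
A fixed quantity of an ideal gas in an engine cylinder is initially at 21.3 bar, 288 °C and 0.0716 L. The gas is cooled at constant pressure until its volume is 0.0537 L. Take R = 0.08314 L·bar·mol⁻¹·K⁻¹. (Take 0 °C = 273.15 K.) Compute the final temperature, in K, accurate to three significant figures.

Convert: T₁ = 561.1 K.
P constant ⇒ V ∝ T: P₂ = P₁; T₂ = T₁·(V₂/V₁) = 420.9 K.

T₂ ≈ 421 K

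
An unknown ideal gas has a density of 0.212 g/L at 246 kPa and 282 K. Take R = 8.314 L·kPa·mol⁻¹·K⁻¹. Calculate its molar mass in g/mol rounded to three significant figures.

M ≈ 2.02 g/mol

ρ = PM/(RT) ⇒ M = ρRT/P = (0.212 × 8.314 × 282.0) / 246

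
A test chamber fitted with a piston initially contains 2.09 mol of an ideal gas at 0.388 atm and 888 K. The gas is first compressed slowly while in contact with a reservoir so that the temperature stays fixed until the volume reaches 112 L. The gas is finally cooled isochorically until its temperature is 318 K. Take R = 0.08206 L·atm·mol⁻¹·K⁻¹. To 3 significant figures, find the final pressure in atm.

P₃ ≈ 0.487 atm

From PV = nRT: V₁ = nRT₁/P₁ = 392.5 L.
T constant ⇒ Boyle's law P V = const: T₂ = T₁; P₂ = P₁·(V₁/V₂) = 1.360 atm.
V constant ⇒ P ∝ T: V₃ = V₂; P₃ = P₂·(T₃/T₂) = 0.4870 atm.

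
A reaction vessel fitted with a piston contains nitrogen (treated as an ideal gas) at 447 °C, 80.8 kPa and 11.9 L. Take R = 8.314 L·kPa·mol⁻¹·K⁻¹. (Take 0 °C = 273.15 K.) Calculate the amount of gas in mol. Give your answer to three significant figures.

Convert: T = 720.15 K.
PV = nRT ⇒ n = PV/(RT) = (80.8 × 11.9) / (8.314 × 720.15)

n ≈ 0.161 mol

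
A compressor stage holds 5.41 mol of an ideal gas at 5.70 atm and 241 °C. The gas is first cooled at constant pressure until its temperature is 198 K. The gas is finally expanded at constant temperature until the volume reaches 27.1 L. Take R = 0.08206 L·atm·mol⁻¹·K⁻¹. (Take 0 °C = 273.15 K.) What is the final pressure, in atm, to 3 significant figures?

P₃ ≈ 3.24 atm

Convert: T₁ = 514.1 K.
From PV = nRT: V₁ = nRT₁/P₁ = 40.04 L.
Isobaric, so V/T is constant: P₂ = P₁; V₂ = V₁·(T₂/T₁) = 15.42 L.
T constant ⇒ Boyle's law P V = const: T₃ = T₂; P₃ = P₂·(V₂/V₃) = 3.244 atm.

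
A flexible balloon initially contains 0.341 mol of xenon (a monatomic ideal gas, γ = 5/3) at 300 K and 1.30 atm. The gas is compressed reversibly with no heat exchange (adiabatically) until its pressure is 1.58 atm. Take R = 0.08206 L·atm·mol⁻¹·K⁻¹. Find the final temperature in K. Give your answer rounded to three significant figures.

T₂ ≈ 324 K

From PV = nRT: V₁ = nRT₁/P₁ = 6.457 L.
Adiabatic (γ = 5/3), T V^(γ−1) and P V^γ constant: T₂ = T₁·(P₂/P₁)^((γ−1)/γ) = 324.3 K; V₂ = V₁·(P₁/P₂)^(1/γ) = 5.744 L.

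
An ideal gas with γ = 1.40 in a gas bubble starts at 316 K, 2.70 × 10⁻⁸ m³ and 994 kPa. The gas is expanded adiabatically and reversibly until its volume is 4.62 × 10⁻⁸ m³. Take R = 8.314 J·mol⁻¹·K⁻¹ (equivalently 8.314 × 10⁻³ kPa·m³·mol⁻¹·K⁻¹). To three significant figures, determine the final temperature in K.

Reversible adiabatic, γ = 1.40: T₂ = T₁·(V₁/V₂)^(γ−1) = 254.9 K; P₂ = P₁·(V₁/V₂)^γ = 468.6 kPa.

T₂ ≈ 255 K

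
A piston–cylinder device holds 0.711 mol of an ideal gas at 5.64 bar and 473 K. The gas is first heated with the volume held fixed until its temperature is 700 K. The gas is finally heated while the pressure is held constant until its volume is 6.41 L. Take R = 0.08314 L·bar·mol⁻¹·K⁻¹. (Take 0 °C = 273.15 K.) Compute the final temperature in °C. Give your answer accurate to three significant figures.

T₃ ≈ 632 °C

From PV = nRT: V₁ = nRT₁/P₁ = 4.957 L.
V constant ⇒ P ∝ T: V₂ = V₁; P₂ = P₁·(T₂/T₁) = 8.347 bar.
Isobaric, so V/T is constant: P₃ = P₂; T₃ = T₂·(V₃/V₂) = 905.1 K.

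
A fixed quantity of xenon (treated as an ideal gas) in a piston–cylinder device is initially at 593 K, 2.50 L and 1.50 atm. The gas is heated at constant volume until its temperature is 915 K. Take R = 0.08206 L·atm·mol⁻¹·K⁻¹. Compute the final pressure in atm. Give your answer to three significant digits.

Isochoric, so P/T is constant: V₂ = V₁; P₂ = P₁·(T₂/T₁) = 2.315 atm.

P₂ ≈ 2.31 atm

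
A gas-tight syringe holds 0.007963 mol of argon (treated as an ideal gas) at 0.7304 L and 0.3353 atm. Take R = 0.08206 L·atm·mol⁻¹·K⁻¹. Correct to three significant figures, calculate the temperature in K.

T ≈ 375 K

PV = nRT ⇒ T = PV/(nR) = (0.3353 × 0.7304) / (0.007963 × 0.08206)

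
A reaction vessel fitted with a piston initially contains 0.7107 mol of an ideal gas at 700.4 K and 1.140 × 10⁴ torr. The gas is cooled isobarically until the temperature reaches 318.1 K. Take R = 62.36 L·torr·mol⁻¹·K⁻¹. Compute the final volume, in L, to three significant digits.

V₂ ≈ 1.24 L

From PV = nRT: V₁ = nRT₁/P₁ = 2.723 L.
P constant ⇒ V ∝ T: P₂ = P₁; V₂ = V₁·(T₂/T₁) = 1.237 L.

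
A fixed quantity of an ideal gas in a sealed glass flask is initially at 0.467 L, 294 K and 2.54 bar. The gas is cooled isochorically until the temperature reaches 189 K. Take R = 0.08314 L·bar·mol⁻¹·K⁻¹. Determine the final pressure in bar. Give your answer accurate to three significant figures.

V constant ⇒ P ∝ T: V₂ = V₁; P₂ = P₁·(T₂/T₁) = 1.633 bar.

P₂ ≈ 1.63 bar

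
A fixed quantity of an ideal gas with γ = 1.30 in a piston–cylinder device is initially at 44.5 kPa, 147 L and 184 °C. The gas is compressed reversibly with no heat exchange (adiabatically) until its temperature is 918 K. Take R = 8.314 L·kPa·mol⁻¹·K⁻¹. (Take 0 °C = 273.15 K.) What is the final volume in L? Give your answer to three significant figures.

V₂ ≈ 14.4 L

Convert: T₁ = 457.1 K.
Reversible adiabatic, γ = 1.30: P₂ = P₁·(T₂/T₁)^(γ/(γ−1)) = 912.9 kPa; V₂ = V₁·(T₁/T₂)^(1/(γ−1)) = 14.39 L.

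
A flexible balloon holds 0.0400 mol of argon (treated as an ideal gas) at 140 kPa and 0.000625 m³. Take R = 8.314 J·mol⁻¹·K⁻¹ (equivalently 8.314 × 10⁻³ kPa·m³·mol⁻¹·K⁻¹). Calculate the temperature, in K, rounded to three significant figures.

PV = nRT ⇒ T = PV/(nR) = (140 × 0.000625) / (0.0400 × 8.314 × 10⁻³)

T ≈ 263 K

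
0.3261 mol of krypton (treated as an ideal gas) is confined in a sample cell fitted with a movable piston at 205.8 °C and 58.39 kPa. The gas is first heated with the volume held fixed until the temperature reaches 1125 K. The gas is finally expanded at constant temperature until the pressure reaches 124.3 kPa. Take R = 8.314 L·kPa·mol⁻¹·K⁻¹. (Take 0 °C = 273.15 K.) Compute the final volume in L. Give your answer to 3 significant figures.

Convert: T₁ = 478.9 K.
From PV = nRT: V₁ = nRT₁/P₁ = 22.24 L.
V constant ⇒ P ∝ T: V₂ = V₁; P₂ = P₁·(T₂/T₁) = 137.2 kPa.
T constant ⇒ Boyle's law P V = const: T₃ = T₂; V₃ = V₂·(P₂/P₃) = 24.54 L.

V₃ ≈ 24.5 L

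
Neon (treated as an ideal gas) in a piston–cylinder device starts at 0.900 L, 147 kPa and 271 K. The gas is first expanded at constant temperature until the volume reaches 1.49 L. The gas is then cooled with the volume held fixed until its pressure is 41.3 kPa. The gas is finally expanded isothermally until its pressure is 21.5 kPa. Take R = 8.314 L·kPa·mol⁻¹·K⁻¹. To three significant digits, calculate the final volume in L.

V₄ ≈ 2.86 L

T constant ⇒ Boyle's law P V = const: T₂ = T₁; P₂ = P₁·(V₁/V₂) = 88.79 kPa.
Isochoric, so P/T is constant: V₃ = V₂; T₃ = T₂·(P₃/P₂) = 126.1 K.
Isothermal, so P V is constant: T₄ = T₃; V₄ = V₃·(P₃/P₄) = 2.862 L.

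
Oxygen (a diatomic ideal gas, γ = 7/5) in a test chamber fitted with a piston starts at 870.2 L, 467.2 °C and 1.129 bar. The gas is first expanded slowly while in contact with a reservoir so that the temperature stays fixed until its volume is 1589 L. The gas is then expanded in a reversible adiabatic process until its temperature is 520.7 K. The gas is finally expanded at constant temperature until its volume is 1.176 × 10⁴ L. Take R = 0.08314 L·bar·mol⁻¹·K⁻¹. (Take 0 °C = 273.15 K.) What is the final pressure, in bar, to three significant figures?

Convert: T₁ = 740.3 K.
Isothermal, so P V is constant: T₂ = T₁; P₂ = P₁·(V₁/V₂) = 0.6183 bar.
Reversible adiabatic, γ = 7/5: P₃ = P₂·(T₃/T₂)^(γ/(γ−1)) = 0.1804 bar; V₃ = V₂·(T₂/T₃)^(1/(γ−1)) = 3830 L.
Isothermal, so P V is constant: T₄ = T₃; P₄ = P₃·(V₃/V₄) = 0.05876 bar.

P₄ ≈ 0.0588 bar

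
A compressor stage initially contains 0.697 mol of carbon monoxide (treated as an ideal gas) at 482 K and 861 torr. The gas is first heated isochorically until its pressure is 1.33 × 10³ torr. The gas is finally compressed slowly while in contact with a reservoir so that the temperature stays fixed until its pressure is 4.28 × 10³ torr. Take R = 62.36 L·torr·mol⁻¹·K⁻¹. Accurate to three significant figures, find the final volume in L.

From PV = nRT: V₁ = nRT₁/P₁ = 24.33 L.
Isochoric, so P/T is constant: V₂ = V₁; T₂ = T₁·(P₂/P₁) = 744.6 K.
T constant ⇒ Boyle's law P V = const: T₃ = T₂; V₃ = V₂·(P₂/P₃) = 7.561 L.

V₃ ≈ 7.56 L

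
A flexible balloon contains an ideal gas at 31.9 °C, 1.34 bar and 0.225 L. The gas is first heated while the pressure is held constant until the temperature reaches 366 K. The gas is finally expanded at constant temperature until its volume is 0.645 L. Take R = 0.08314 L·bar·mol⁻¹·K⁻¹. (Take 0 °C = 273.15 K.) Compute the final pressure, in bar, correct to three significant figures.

P₃ ≈ 0.561 bar

Convert: T₁ = 305.0 K.
P constant ⇒ V ∝ T: P₂ = P₁; V₂ = V₁·(T₂/T₁) = 0.2700 L.
T constant ⇒ Boyle's law P V = const: T₃ = T₂; P₃ = P₂·(V₂/V₃) = 0.5608 bar.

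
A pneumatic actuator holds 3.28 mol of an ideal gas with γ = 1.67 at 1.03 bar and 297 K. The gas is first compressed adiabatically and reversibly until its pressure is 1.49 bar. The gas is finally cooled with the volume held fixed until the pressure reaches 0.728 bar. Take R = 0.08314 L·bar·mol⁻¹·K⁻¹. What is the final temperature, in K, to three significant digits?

From PV = nRT: V₁ = nRT₁/P₁ = 78.63 L.
Reversible adiabatic, γ = 1.67: T₂ = T₁·(P₂/P₁)^((γ−1)/γ) = 344.4 K; V₂ = V₁·(P₁/P₂)^(1/γ) = 63.04 L.
Isochoric, so P/T is constant: V₃ = V₂; T₃ = T₂·(P₃/P₂) = 168.3 K.

T₃ ≈ 168 K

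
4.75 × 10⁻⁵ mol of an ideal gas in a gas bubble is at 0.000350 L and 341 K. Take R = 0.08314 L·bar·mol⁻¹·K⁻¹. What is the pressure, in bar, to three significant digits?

P ≈ 3.85 bar

PV = nRT ⇒ P = nRT/V = (4.75e-05 × 0.08314 × 341) / 0.000350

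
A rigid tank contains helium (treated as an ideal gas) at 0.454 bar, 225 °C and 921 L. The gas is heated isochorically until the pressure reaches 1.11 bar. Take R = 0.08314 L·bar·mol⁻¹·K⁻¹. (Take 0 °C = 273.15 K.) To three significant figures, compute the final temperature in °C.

Convert: T₁ = 498.1 K.
V constant ⇒ P ∝ T: V₂ = V₁; T₂ = T₁·(P₂/P₁) = 1218 K.

T₂ ≈ 945 °C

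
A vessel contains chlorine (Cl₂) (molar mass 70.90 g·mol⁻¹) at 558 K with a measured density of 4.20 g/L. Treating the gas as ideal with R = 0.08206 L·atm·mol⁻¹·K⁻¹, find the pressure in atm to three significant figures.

P ≈ 2.71 atm

ρ = PM/(RT) ⇒ P = ρRT/M = (4.20 × 0.08206 × 558.0) / 70.90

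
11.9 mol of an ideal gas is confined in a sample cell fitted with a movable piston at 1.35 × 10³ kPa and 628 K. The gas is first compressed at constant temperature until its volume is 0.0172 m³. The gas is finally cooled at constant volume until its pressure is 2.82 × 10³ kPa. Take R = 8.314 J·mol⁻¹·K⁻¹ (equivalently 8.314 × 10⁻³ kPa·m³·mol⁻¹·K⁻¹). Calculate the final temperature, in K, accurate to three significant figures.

From PV = nRT: V₁ = nRT₁/P₁ = 0.04602 m³.
T constant ⇒ Boyle's law P V = const: T₂ = T₁; P₂ = P₁·(V₁/V₂) = 3612 kPa.
V constant ⇒ P ∝ T: V₃ = V₂; T₃ = T₂·(P₃/P₂) = 490.3 K.

T₃ ≈ 490 K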